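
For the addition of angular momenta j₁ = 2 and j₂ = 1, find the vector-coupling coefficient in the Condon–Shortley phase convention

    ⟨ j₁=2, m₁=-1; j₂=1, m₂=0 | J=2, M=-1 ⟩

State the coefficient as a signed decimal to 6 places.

−√(1/6) = -0.408248

j₁+j₂−J=1  J+j₁−j₂=3  J−j₁+j₂=1  j₁+j₂+J+1=6
(j₁±m₁, j₂±m₂, J±M) = (1,3,1,1,1,3)
P² = 3/2
sum k=0..1:
  [0] +1/6 = 1/6
  [1] −1/2 = -1/2
S = -1/3
C² = P²·S² = 1/6 ; C = -0.408248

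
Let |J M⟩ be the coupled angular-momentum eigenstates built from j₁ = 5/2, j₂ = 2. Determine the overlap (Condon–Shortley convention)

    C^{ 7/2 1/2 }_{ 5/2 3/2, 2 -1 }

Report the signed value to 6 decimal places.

+0.619780  (= +√(121/315))

triangle: 1!·4!·3!/9! = 144/362880
(j±m)!: 4!·1!·1!·3!·4!·3! = 20736
prefactor² = (2J+1)·Δ·N² = 2304/35
  k=0: +1/(0!·1!·1!·1!·3!·2!) = 1/12
  k=1: −1/(1!·0!·0!·0!·4!·3!) = -1/144
Σ = 11/144  ⇒  CG² = 2304/35·11/144² = 121/315
CG = +√(121/315) = +0.619780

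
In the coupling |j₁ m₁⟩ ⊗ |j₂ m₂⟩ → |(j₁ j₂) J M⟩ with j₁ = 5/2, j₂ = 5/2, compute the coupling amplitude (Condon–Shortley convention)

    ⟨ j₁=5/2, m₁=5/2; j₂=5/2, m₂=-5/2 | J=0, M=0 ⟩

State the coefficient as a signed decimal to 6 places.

j₁+j₂−J=5  J+j₁−j₂=0  J−j₁+j₂=0  j₁+j₂+J+1=6
(j₁±m₁, j₂±m₂, J±M) = (5,0,0,5,0,0)
P² = 2400
sum k=0..0:
  [0] +1/120 = 1/120
S = 1/120
C² = P²·S² = 1/6 ; C = +0.408248

+√(1/6) ≈ +0.408248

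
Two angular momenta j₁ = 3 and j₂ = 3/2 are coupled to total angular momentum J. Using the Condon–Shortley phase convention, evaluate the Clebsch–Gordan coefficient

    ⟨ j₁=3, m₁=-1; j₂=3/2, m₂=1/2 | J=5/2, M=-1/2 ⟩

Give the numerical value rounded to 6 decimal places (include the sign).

-0.119523

triangle: 2!*4!*1!/8! = 48/40320
(j±m)!: 2!*4!*2!*1!*2!*3! = 1152
prefactor² = (2J+1)*Δ*N² = 288/35
  k=1: −1/(1!*1!*3!*1!*1!*0!) = -1/6
  k=2: +1/(2!*0!*2!*0!*2!*1!) = 1/8
Σ = -1/24  ⇒  CG² = 288/35*(-1/24)² = 1/70
CG = −√(1/70) = -0.119523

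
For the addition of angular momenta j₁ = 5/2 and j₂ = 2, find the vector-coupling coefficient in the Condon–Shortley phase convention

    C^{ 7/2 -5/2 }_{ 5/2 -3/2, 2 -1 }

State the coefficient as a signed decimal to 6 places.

√[8·1!4!3!/9! · 1!4!1!3!1!6!] = √(2304/7)
  +(−1)^0/∏(0,1,4,1,0,2)! = 1/48  (running 1/48)
  +(−1)^1/∏(1,0,3,0,1,3)! = -1/36  (running -1/144)
⟨..|..⟩ = √(2304/7)·(-1/144) = -0.125988

-0.125988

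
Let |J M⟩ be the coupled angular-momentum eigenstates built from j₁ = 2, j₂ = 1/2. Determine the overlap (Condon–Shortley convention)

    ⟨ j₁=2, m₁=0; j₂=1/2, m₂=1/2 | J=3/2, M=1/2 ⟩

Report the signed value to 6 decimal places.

−√(2/5) = -0.632456

j₁+j₂−J=1  J+j₁−j₂=3  J−j₁+j₂=0  j₁+j₂+J+1=5
(j₁±m₁, j₂±m₂, J±M) = (2,2,1,0,2,1)
P² = 8/5
sum k=1..1:
  [1] −1/2 = -1/2
S = -1/2
C² = P²·S² = 2/5 ; C = -0.632456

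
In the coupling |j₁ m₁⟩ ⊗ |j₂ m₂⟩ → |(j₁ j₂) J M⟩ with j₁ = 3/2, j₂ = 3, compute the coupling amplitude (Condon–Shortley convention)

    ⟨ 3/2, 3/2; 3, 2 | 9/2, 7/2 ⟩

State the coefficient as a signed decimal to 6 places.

+√(2/3) ≈ +0.816497

√[10·0!3!6!/10! · 3!0!5!1!8!1!] = √(345600)
  +(−1)^0/∏(0,0,0,5,3,1)! = 1/720  (running 1/720)
⟨..|..⟩ = √(345600)·(1/720) = +0.816497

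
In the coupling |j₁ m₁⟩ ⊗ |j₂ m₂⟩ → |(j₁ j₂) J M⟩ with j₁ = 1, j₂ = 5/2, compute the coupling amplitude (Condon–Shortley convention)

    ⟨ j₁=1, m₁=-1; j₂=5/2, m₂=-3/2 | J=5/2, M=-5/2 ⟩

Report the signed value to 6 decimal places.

√[6·1!1!4!/7! · 0!2!1!4!0!5!] = √(1152/7)
  +(−1)^1/∏(1,0,1,0,0,4)! = -1/24  (running -1/24)
⟨..|..⟩ = √(1152/7)·(-1/24) = -0.534522

-0.534522  (= −√(2/7))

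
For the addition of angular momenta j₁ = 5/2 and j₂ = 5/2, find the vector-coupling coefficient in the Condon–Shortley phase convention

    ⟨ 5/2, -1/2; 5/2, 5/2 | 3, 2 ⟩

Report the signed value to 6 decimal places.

j₁+j₂−J=2  J+j₁−j₂=3  J−j₁+j₂=3  j₁+j₂+J+1=9
(j₁±m₁, j₂±m₂, J±M) = (2,3,5,0,5,1)
P² = 240
sum k=2..2:
  [2] +1/24 = 1/24
S = 1/24
C² = P²·S² = 5/12 ; C = +0.645497

+√(5/12) ≈ +0.645497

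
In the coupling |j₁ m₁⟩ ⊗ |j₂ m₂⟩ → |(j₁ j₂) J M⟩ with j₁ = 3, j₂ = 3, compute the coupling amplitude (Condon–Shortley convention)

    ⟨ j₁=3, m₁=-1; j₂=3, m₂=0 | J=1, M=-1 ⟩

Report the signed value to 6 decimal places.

-0.462910  (= −√(3/14))

j₁+j₂−J=5  J+j₁−j₂=1  J−j₁+j₂=1  j₁+j₂+J+1=8
(j₁±m₁, j₂±m₂, J±M) = (2,4,3,3,0,2)
P² = 216/7
sum k=3..3:
  [3] −1/12 = -1/12
S = -1/12
C² = P²·S² = 3/14 ; C = -0.462910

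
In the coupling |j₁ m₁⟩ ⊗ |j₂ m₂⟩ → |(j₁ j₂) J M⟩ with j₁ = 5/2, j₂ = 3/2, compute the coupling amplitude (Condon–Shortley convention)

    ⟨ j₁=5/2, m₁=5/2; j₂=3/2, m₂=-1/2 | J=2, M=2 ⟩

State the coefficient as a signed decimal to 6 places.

√[5·2!3!1!/7! · 5!0!1!2!4!0!] = √(480/7)
  +(−1)^0/∏(0,2,0,1,3,0)! = 1/12  (running 1/12)
⟨..|..⟩ = √(480/7)·(1/12) = +0.690066

+√(10/21) = +0.690066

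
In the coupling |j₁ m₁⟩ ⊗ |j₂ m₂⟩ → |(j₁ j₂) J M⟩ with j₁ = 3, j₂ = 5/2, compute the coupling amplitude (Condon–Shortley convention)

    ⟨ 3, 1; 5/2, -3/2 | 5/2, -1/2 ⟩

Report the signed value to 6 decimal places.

triangle: 3!·3!·2!/9! = 72/362880
(j±m)!: 4!·2!·1!·4!·2!·3! = 13824
prefactor² = (2J+1)·Δ·N² = 576/35
  k=0: +1/(0!·3!·2!·1!·1!·1!) = 1/12
  k=1: −1/(1!·2!·1!·0!·2!·2!) = -1/8
Σ = -1/24  ⇒  CG² = 576/35·(-1/24)² = 1/35
CG = −√(1/35) = -0.169031

−√(1/35) ≈ -0.169031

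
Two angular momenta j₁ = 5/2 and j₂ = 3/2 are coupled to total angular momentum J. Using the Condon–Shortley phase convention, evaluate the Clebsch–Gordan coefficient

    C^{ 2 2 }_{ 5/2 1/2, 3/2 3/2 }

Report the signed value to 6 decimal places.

+√(1/7) ≈ +0.377964

j₁+j₂−J=2  J+j₁−j₂=3  J−j₁+j₂=1  j₁+j₂+J+1=7
(j₁±m₁, j₂±m₂, J±M) = (3,2,3,0,4,0)
P² = 144/7
sum k=2..2:
  [2] +1/12 = 1/12
S = 1/12
C² = P²·S² = 1/7 ; C = +0.377964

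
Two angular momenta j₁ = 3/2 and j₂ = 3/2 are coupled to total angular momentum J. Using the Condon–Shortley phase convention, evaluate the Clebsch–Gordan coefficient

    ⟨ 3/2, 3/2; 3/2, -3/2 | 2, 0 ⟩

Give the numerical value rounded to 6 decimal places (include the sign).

j₁+j₂−J=1  J+j₁−j₂=2  J−j₁+j₂=2  j₁+j₂+J+1=6
(j₁±m₁, j₂±m₂, J±M) = (3,0,0,3,2,2)
P² = 4
sum k=0..0:
  [0] +1/4 = 1/4
S = 1/4
C² = P²·S² = 1/4 ; C = +0.500000

+√(1/4) ≈ +0.500000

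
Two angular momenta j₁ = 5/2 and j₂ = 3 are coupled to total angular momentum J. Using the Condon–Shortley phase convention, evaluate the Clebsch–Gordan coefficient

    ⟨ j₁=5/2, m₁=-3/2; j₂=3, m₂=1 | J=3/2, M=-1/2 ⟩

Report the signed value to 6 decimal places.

j₁+j₂−J=4  J+j₁−j₂=1  J−j₁+j₂=2  j₁+j₂+J+1=8
(j₁±m₁, j₂±m₂, J±M) = (1,4,4,2,1,2)
P² = 384/35
sum k=3..4:
  [3] −1/6 = -1/6
  [4] +1/48 = 1/48
S = -7/48
C² = P²·S² = 7/30 ; C = -0.483046

-0.483046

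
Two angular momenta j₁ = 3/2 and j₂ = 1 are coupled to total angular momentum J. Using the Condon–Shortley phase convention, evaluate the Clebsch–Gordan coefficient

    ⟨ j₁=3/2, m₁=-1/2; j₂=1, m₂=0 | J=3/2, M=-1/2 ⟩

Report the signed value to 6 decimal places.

-0.258199

√[4·1!2!1!/5! · 1!2!1!1!1!2!] = √(4/15)
  +(−1)^0/∏(0,1,2,1,0,0)! = 1/2  (running 1/2)
  +(−1)^1/∏(1,0,1,0,1,1)! = -1  (running -1/2)
⟨..|..⟩ = √(4/15)·(-1/2) = -0.258199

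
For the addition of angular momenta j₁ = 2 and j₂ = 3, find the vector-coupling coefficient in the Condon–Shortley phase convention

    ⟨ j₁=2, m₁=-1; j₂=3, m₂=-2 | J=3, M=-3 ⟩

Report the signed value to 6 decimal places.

√[7·2!2!4!/9! · 1!3!1!5!0!6!] = √(960)
  +(−1)^1/∏(1,1,2,0,0,4)! = -1/48  (running -1/48)
⟨..|..⟩ = √(960)·(-1/48) = -0.645497

−√(5/12) ≈ -0.645497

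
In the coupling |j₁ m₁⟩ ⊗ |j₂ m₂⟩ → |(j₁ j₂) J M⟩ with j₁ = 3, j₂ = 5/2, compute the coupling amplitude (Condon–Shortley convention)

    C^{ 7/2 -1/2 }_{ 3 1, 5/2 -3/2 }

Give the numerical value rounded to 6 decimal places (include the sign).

triangle: 2!×4!×3!/10! = 288/3628800
(j±m)!: 4!×2!×1!×4!×3!×4! = 165888
prefactor² = (2J+1)×Δ×N² = 18432/175
  k=0: +1/(0!×2!×2!×1!×2!×2!) = 1/16
  k=1: −1/(1!×1!×1!×0!×3!×3!) = -1/36
Σ = 5/144  ⇒  CG² = 18432/175×5/144² = 8/63
CG = +√(8/63) = +0.356348

+0.356348  (= +√(8/63))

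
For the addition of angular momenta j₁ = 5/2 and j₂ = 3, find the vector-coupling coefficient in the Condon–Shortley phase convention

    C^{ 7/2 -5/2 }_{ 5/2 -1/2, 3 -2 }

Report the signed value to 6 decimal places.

−√(2/63) = -0.178174

√[8·2!3!4!/10! · 2!3!1!5!1!6!] = √(4608/7)
  +(−1)^0/∏(0,2,3,1,0,3)! = 1/72  (running 1/72)
  +(−1)^1/∏(1,1,2,0,1,4)! = -1/48  (running -1/144)
⟨..|..⟩ = √(4608/7)·(-1/144) = -0.178174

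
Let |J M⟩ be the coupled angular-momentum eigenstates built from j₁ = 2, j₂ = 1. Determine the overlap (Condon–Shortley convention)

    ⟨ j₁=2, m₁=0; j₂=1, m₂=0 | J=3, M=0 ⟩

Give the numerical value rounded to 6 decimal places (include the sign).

+0.774597  (= +√(3/5))

j₁+j₂−J=0  J+j₁−j₂=4  J−j₁+j₂=2  j₁+j₂+J+1=7
(j₁±m₁, j₂±m₂, J±M) = (2,2,1,1,3,3)
P² = 48/5
sum k=0..0:
  [0] +1/4 = 1/4
S = 1/4
C² = P²·S² = 3/5 ; C = +0.774597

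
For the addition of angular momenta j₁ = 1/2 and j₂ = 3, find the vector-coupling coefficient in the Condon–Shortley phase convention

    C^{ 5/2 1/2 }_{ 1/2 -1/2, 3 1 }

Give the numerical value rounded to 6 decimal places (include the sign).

triangle: 1!×0!×5!/7! = 120/5040
(j±m)!: 0!×1!×4!×2!×3!×2! = 576
prefactor² = (2J+1)×Δ×N² = 576/7
  k=1: −1/(1!×0!×0!×3!×0!×2!) = -1/12
Σ = -1/12  ⇒  CG² = 576/7×(-1/12)² = 4/7
CG = −√(4/7) = -0.755929

−√(4/7) ≈ -0.755929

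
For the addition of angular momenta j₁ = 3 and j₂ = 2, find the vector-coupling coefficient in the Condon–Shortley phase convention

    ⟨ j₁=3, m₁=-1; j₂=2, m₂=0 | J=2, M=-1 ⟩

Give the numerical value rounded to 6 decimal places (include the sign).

+√(1/7) = +0.377964

√[5·3!3!1!/8! · 2!4!2!2!1!3!] = √(36/7)
  +(−1)^1/∏(1,2,3,1,0,0)! = -1/12  (running -1/12)
  +(−1)^2/∏(2,1,2,0,1,1)! = 1/4  (running 1/6)
⟨..|..⟩ = √(36/7)·(1/6) = +0.377964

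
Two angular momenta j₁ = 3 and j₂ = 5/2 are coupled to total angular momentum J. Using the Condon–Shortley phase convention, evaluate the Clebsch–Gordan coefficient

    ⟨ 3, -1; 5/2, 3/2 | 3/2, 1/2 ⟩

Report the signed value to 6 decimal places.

-0.483046  (= −√(7/30))

j₁+j₂−J=4  J+j₁−j₂=2  J−j₁+j₂=1  j₁+j₂+J+1=8
(j₁±m₁, j₂±m₂, J±M) = (2,4,4,1,2,1)
P² = 384/35
sum k=3..4:
  [3] −1/6 = -1/6
  [4] +1/48 = 1/48
S = -7/48
C² = P²·S² = 7/30 ; C = -0.483046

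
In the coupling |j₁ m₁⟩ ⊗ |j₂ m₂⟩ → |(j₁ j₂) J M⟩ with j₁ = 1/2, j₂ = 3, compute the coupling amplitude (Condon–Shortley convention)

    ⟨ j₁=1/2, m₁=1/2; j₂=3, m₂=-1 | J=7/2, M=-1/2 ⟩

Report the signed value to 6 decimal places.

triangle: 0!·1!·6!/8! = 720/40320
(j±m)!: 1!·0!·2!·4!·3!·4! = 6912
prefactor² = (2J+1)·Δ·N² = 6912/7
  k=0: +1/(0!·0!·0!·2!·1!·4!) = 1/48
Σ = 1/48  ⇒  CG² = 6912/7·1/48² = 3/7
CG = +√(3/7) = +0.654654

+0.654654  (= +√(3/7))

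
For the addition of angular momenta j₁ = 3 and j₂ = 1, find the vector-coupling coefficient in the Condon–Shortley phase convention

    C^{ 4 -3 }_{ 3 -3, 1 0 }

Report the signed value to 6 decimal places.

j₁+j₂−J=0  J+j₁−j₂=6  J−j₁+j₂=2  j₁+j₂+J+1=9
(j₁±m₁, j₂±m₂, J±M) = (0,6,1,1,1,7)
P² = 129600
sum k=0..0:
  [0] +1/720 = 1/720
S = 1/720
C² = P²·S² = 1/4 ; C = +0.500000

+√(1/4) = +0.500000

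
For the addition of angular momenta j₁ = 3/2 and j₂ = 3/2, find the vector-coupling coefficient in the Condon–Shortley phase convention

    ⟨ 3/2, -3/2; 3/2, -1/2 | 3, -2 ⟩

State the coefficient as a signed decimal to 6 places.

j₁+j₂−J=0  J+j₁−j₂=3  J−j₁+j₂=3  j₁+j₂+J+1=7
(j₁±m₁, j₂±m₂, J±M) = (0,3,1,2,1,5)
P² = 72
sum k=0..0:
  [0] +1/12 = 1/12
S = 1/12
C² = P²·S² = 1/2 ; C = +0.707107

+√(1/2) ≈ +0.707107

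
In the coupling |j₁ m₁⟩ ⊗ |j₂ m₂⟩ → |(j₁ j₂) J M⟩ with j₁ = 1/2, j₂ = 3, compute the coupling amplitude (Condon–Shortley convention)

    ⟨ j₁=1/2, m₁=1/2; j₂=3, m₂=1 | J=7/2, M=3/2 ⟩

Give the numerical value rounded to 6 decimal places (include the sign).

triangle: 0!*1!*6!/8! = 720/40320
(j±m)!: 1!*0!*4!*2!*5!*2! = 11520
prefactor² = (2J+1)*Δ*N² = 11520/7
  k=0: +1/(0!*0!*0!*4!*1!*2!) = 1/48
Σ = 1/48  ⇒  CG² = 11520/7*1/48² = 5/7
CG = +√(5/7) = +0.845154

+0.845154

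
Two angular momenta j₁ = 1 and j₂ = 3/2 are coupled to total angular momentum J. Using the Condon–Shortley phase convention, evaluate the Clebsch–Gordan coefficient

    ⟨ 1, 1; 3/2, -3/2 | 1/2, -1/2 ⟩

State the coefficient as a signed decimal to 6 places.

+0.707107

triangle: 2!·0!·1!/4! = 2/24
(j±m)!: 2!·0!·0!·3!·0!·1! = 12
prefactor² = (2J+1)·Δ·N² = 2
  k=0: +1/(0!·2!·0!·0!·0!·1!) = 1/2
Σ = 1/2  ⇒  CG² = 2·1/2² = 1/2
CG = +√(1/2) = +0.707107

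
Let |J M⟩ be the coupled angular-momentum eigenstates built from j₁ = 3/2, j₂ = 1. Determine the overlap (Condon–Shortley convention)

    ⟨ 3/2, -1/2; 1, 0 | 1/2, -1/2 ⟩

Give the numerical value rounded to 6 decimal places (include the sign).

j₁+j₂−J=2  J+j₁−j₂=1  J−j₁+j₂=0  j₁+j₂+J+1=4
(j₁±m₁, j₂±m₂, J±M) = (1,2,1,1,0,1)
P² = 1/3
sum k=1..1:
  [1] −1/1 = -1
S = -1
C² = P²·S² = 1/3 ; C = -0.577350

-0.577350  (= −√(1/3))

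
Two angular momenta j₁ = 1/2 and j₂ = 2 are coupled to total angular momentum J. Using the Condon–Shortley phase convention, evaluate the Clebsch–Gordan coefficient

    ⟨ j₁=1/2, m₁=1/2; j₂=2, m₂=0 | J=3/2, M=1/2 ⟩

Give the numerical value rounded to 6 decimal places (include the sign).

triangle: 1!*0!*3!/5! = 6/120
(j±m)!: 1!*0!*2!*2!*2!*1! = 8
prefactor² = (2J+1)*Δ*N² = 8/5
  k=0: +1/(0!*1!*0!*2!*0!*1!) = 1/2
Σ = 1/2  ⇒  CG² = 8/5*1/2² = 2/5
CG = +√(2/5) = +0.632456

+0.632456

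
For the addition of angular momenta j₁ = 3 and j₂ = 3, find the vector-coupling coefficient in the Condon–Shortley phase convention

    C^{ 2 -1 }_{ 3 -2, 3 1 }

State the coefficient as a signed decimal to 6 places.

j₁+j₂−J=4  J+j₁−j₂=2  J−j₁+j₂=2  j₁+j₂+J+1=9
(j₁±m₁, j₂±m₂, J±M) = (1,5,4,2,1,3)
P² = 320/7
sum k=3..4:
  [3] −1/12 = -1/12
  [4] +1/48 = 1/48
S = -1/16
C² = P²·S² = 5/28 ; C = -0.422577

-0.422577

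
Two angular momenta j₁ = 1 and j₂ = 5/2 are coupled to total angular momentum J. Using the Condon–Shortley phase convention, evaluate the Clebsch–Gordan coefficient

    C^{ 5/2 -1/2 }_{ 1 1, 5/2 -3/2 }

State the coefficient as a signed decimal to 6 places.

+0.676123

triangle: 1!*1!*4!/7! = 24/5040
(j±m)!: 2!*0!*1!*4!*2!*3! = 576
prefactor² = (2J+1)*Δ*N² = 576/35
  k=0: +1/(0!*1!*0!*1!*1!*3!) = 1/6
Σ = 1/6  ⇒  CG² = 576/35*1/6² = 16/35
CG = +√(16/35) = +0.676123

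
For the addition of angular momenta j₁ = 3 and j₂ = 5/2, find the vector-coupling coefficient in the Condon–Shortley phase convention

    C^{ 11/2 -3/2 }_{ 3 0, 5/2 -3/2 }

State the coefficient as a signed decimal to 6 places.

+0.550482

√[12·0!6!5!/12! · 3!3!1!4!4!7!] = √(2488320/11)
  +(−1)^0/∏(0,0,3,1,3,4)! = 1/864  (running 1/864)
⟨..|..⟩ = √(2488320/11)·(1/864) = +0.550482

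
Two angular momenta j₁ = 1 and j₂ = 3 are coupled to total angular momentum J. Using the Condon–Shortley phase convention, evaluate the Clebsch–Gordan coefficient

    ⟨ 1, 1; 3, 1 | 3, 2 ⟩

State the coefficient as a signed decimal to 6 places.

triangle: 1!*1!*5!/8! = 120/40320
(j±m)!: 2!*0!*4!*2!*5!*1! = 11520
prefactor² = (2J+1)*Δ*N² = 240
  k=0: +1/(0!*1!*0!*4!*1!*1!) = 1/24
Σ = 1/24  ⇒  CG² = 240*1/24² = 5/12
CG = +√(5/12) = +0.645497

+√(5/12) = +0.645497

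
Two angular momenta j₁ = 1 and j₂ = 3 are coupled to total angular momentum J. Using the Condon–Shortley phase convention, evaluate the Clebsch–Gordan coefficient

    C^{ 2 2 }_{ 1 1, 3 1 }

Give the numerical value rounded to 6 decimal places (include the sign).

j₁+j₂−J=2  J+j₁−j₂=0  J−j₁+j₂=4  j₁+j₂+J+1=7
(j₁±m₁, j₂±m₂, J±M) = (2,0,4,2,4,0)
P² = 768/7
sum k=0..0:
  [0] +1/48 = 1/48
S = 1/48
C² = P²·S² = 1/21 ; C = +0.218218

+√(1/21) ≈ +0.218218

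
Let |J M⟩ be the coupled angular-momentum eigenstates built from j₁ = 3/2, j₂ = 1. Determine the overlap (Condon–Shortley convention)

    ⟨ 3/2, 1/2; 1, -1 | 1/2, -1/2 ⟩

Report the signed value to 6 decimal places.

+0.408248

√[2·2!1!0!/4! · 2!1!0!2!0!1!] = √(2/3)
  +(−1)^0/∏(0,2,1,0,0,0)! = 1/2  (running 1/2)
⟨..|..⟩ = √(2/3)·(1/2) = +0.408248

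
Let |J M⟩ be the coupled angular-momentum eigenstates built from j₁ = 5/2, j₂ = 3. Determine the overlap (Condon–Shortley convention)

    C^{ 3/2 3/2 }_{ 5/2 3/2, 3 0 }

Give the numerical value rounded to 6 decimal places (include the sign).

√[4·4!1!2!/8! · 4!1!3!3!3!0!] = √(864/35)
  +(−1)^1/∏(1,3,0,2,1,0)! = -1/12  (running -1/12)
⟨..|..⟩ = √(864/35)·(-1/12) = -0.414039

−√(6/35) ≈ -0.414039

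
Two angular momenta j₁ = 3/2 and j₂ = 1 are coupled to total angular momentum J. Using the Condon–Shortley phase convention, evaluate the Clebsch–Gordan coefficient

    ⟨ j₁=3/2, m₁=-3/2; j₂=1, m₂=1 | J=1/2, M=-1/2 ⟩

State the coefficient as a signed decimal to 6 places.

√[2·2!1!0!/4! · 0!3!2!0!0!1!] = √(2)
  +(−1)^2/∏(2,0,1,0,0,0)! = 1/2  (running 1/2)
⟨..|..⟩ = √(2)·(1/2) = +0.707107

+0.707107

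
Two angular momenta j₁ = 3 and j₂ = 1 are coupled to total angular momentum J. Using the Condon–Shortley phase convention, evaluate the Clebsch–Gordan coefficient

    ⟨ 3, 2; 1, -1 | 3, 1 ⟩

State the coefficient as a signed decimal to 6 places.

+√(5/12) = +0.645497

triangle: 1!×5!×1!/8! = 120/40320
(j±m)!: 5!×1!×0!×2!×4!×2! = 11520
prefactor² = (2J+1)×Δ×N² = 240
  k=0: +1/(0!×1!×1!×0!×4!×1!) = 1/24
Σ = 1/24  ⇒  CG² = 240×1/24² = 5/12
CG = +√(5/12) = +0.645497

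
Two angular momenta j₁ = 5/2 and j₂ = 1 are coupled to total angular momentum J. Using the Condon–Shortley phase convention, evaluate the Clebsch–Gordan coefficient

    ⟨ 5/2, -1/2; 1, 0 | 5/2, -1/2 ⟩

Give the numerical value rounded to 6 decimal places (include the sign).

-0.169031

triangle: 1!·4!·1!/7! = 24/5040
(j±m)!: 2!·3!·1!·1!·2!·3! = 144
prefactor² = (2J+1)·Δ·N² = 144/35
  k=0: +1/(0!·1!·3!·1!·1!·0!) = 1/6
  k=1: −1/(1!·0!·2!·0!·2!·1!) = -1/4
Σ = -1/12  ⇒  CG² = 144/35·(-1/12)² = 1/35
CG = −√(1/35) = -0.169031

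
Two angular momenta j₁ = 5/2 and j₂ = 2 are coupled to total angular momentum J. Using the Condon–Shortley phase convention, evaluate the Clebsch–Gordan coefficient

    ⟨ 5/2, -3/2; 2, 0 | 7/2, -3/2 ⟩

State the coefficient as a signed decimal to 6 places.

-0.534522

j₁+j₂−J=1  J+j₁−j₂=4  J−j₁+j₂=3  j₁+j₂+J+1=9
(j₁±m₁, j₂±m₂, J±M) = (1,4,2,2,2,5)
P² = 512/7
sum k=0..1:
  [0] +1/48 = 1/48
  [1] −1/12 = -1/12
S = -1/16
C² = P²·S² = 2/7 ; C = -0.534522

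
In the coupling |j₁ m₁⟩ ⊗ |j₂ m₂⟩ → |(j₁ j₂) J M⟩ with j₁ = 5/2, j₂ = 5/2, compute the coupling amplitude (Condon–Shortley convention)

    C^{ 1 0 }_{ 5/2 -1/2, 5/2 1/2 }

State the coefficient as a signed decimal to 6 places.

√[3·4!1!1!/7! · 2!3!3!2!1!1!] = √(72/35)
  +(−1)^2/∏(2,2,1,1,0,0)! = 1/4  (running 1/4)
  +(−1)^3/∏(3,1,0,0,1,1)! = -1/6  (running 1/12)
⟨..|..⟩ = √(72/35)·(1/12) = +0.119523

+0.119523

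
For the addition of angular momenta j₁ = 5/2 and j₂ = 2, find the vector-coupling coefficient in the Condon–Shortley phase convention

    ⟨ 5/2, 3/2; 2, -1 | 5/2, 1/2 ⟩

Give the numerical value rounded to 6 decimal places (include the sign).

triangle: 2!·3!·2!/8! = 24/40320
(j±m)!: 4!·1!·1!·3!·3!·2! = 1728
prefactor² = (2J+1)·Δ·N² = 216/35
  k=0: +1/(0!·2!·1!·1!·2!·1!) = 1/4
  k=1: −1/(1!·1!·0!·0!·3!·2!) = -1/12
Σ = 1/6  ⇒  CG² = 216/35·1/6² = 6/35
CG = +√(6/35) = +0.414039

+0.414039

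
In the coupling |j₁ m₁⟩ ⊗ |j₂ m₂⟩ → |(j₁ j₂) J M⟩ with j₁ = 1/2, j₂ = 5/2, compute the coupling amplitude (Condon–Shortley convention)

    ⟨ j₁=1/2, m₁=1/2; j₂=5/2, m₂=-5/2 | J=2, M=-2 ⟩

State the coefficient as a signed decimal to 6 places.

+√(5/6) = +0.912871

j₁+j₂−J=1  J+j₁−j₂=0  J−j₁+j₂=4  j₁+j₂+J+1=6
(j₁±m₁, j₂±m₂, J±M) = (1,0,0,5,0,4)
P² = 480
sum k=0..0:
  [0] +1/24 = 1/24
S = 1/24
C² = P²·S² = 5/6 ; C = +0.912871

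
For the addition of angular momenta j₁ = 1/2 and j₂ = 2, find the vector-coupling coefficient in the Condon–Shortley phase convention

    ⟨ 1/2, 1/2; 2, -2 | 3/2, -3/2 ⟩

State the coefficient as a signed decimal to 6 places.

j₁+j₂−J=1  J+j₁−j₂=0  J−j₁+j₂=3  j₁+j₂+J+1=5
(j₁±m₁, j₂±m₂, J±M) = (1,0,0,4,0,3)
P² = 144/5
sum k=0..0:
  [0] +1/6 = 1/6
S = 1/6
C² = P²·S² = 4/5 ; C = +0.894427

+0.894427  (= +√(4/5))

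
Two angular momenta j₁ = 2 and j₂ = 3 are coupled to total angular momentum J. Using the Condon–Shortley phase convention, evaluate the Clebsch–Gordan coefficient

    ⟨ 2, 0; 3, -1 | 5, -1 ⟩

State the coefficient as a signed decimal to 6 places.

j₁+j₂−J=0  J+j₁−j₂=4  J−j₁+j₂=6  j₁+j₂+J+1=11
(j₁±m₁, j₂±m₂, J±M) = (2,2,2,4,4,6)
P² = 110592/7
sum k=0..0:
  [0] +1/192 = 1/192
S = 1/192
C² = P²·S² = 3/7 ; C = +0.654654

+√(3/7) = +0.654654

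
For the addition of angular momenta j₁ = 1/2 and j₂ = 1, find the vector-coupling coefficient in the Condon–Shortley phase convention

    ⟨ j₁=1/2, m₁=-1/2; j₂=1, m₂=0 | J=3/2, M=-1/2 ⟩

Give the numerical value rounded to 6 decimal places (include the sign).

√[4·0!1!2!/4! · 0!1!1!1!1!2!] = √(2/3)
  +(−1)^0/∏(0,0,1,1,0,1)! = 1  (running 1)
⟨..|..⟩ = √(2/3)·(1) = +0.816497

+0.816497  (= +√(2/3))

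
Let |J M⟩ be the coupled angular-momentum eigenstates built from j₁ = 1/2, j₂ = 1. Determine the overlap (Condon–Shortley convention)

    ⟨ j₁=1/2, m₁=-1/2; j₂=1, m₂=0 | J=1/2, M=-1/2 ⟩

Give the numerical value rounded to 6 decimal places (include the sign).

−√(1/3) ≈ -0.577350

j₁+j₂−J=1  J+j₁−j₂=0  J−j₁+j₂=1  j₁+j₂+J+1=3
(j₁±m₁, j₂±m₂, J±M) = (0,1,1,1,0,1)
P² = 1/3
sum k=1..1:
  [1] −1/1 = -1
S = -1
C² = P²·S² = 1/3 ; C = -0.577350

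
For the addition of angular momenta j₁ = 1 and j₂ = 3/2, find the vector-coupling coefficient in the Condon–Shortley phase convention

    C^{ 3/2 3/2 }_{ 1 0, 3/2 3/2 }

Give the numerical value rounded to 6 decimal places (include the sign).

-0.774597

j₁+j₂−J=1  J+j₁−j₂=1  J−j₁+j₂=2  j₁+j₂+J+1=5
(j₁±m₁, j₂±m₂, J±M) = (1,1,3,0,3,0)
P² = 12/5
sum k=1..1:
  [1] −1/2 = -1/2
S = -1/2
C² = P²·S² = 3/5 ; C = -0.774597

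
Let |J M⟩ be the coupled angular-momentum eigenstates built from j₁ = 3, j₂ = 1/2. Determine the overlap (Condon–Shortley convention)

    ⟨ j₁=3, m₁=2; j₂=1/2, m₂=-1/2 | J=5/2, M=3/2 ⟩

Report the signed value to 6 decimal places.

+0.845154

j₁+j₂−J=1  J+j₁−j₂=5  J−j₁+j₂=0  j₁+j₂+J+1=7
(j₁±m₁, j₂±m₂, J±M) = (5,1,0,1,4,1)
P² = 2880/7
sum k=0..0:
  [0] +1/24 = 1/24
S = 1/24
C² = P²·S² = 5/7 ; C = +0.845154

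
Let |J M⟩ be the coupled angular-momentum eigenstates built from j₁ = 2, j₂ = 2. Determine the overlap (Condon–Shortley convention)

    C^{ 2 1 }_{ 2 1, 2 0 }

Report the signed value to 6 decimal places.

−√(1/14) = -0.267261

√[5·2!2!2!/7! · 3!1!2!2!3!1!] = √(8/7)
  +(−1)^0/∏(0,2,1,2,1,0)! = 1/4  (running 1/4)
  +(−1)^1/∏(1,1,0,1,2,1)! = -1/2  (running -1/4)
⟨..|..⟩ = √(8/7)·(-1/4) = -0.267261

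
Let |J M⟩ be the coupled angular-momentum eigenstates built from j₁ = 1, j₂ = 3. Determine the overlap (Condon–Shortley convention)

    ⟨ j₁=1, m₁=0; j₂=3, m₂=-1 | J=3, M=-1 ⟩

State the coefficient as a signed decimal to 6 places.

triangle: 1!·1!·5!/8! = 120/40320
(j±m)!: 1!·1!·2!·4!·2!·4! = 2304
prefactor² = (2J+1)·Δ·N² = 48
  k=0: +1/(0!·1!·1!·2!·0!·3!) = 1/12
  k=1: −1/(1!·0!·0!·1!·1!·4!) = -1/24
Σ = 1/24  ⇒  CG² = 48·1/24² = 1/12
CG = +√(1/12) = +0.288675

+√(1/12) = +0.288675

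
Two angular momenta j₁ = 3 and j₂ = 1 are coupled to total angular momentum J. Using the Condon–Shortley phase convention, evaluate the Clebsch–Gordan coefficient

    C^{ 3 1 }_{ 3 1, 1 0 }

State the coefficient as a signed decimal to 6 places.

+0.288675

triangle: 1!·5!·1!/8! = 120/40320
(j±m)!: 4!·2!·1!·1!·4!·2! = 2304
prefactor² = (2J+1)·Δ·N² = 48
  k=0: +1/(0!·1!·2!·1!·3!·0!) = 1/12
  k=1: −1/(1!·0!·1!·0!·4!·1!) = -1/24
Σ = 1/24  ⇒  CG² = 48·1/24² = 1/12
CG = +√(1/12) = +0.288675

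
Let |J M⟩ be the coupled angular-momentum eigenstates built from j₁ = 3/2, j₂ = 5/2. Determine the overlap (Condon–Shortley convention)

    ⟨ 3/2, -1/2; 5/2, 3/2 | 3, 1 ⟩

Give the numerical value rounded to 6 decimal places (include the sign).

−√(49/120) = -0.639010

triangle: 1!*2!*4!/8! = 48/40320
(j±m)!: 1!*2!*4!*1!*4!*2! = 2304
prefactor² = (2J+1)*Δ*N² = 96/5
  k=0: +1/(0!*1!*2!*4!*0!*0!) = 1/48
  k=1: −1/(1!*0!*1!*3!*1!*1!) = -1/6
Σ = -7/48  ⇒  CG² = 96/5*(-7/48)² = 49/120
CG = −√(49/120) = -0.639010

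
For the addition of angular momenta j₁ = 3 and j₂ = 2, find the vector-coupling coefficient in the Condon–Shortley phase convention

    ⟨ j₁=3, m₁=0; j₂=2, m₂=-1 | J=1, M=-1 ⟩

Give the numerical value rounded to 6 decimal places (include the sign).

triangle: 4!*2!*0!/7! = 48/5040
(j±m)!: 3!*3!*1!*3!*0!*2! = 432
prefactor² = (2J+1)*Δ*N² = 432/35
  k=1: −1/(1!*3!*2!*0!*0!*0!) = -1/12
Σ = -1/12  ⇒  CG² = 432/35*(-1/12)² = 3/35
CG = −√(3/35) = -0.292770

−√(3/35) ≈ -0.292770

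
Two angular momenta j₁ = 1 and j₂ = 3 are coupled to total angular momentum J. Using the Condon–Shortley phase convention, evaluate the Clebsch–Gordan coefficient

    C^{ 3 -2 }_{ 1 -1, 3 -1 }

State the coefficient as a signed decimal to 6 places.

-0.645497  (= −√(5/12))

√[7·1!1!5!/8! · 0!2!2!4!1!5!] = √(240)
  +(−1)^1/∏(1,0,1,1,0,4)! = -1/24  (running -1/24)
⟨..|..⟩ = √(240)·(-1/24) = -0.645497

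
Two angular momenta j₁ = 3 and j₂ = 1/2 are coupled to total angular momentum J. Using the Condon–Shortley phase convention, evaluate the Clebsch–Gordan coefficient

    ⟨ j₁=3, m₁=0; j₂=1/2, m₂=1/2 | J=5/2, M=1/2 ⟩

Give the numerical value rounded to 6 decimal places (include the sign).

-0.654654

√[6·1!5!0!/7! · 3!3!1!0!3!2!] = √(432/7)
  +(−1)^1/∏(1,0,2,0,3,0)! = -1/12  (running -1/12)
⟨..|..⟩ = √(432/7)·(-1/12) = -0.654654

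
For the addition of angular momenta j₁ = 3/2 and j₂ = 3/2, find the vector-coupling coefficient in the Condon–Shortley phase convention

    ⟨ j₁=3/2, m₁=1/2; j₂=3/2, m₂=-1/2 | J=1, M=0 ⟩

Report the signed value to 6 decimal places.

−√(1/20) ≈ -0.223607

triangle: 2!·1!·1!/5! = 2/120
(j±m)!: 2!·1!·1!·2!·1!·1! = 4
prefactor² = (2J+1)·Δ·N² = 1/5
  k=0: +1/(0!·2!·1!·1!·0!·0!) = 1/2
  k=1: −1/(1!·1!·0!·0!·1!·1!) = -1
Σ = -1/2  ⇒  CG² = 1/5·(-1/2)² = 1/20
CG = −√(1/20) = -0.223607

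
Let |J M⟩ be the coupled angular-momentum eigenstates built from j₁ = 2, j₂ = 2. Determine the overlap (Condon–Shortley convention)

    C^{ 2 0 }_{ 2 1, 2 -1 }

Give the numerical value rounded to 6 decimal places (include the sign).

triangle: 2!·2!·2!/7! = 8/5040
(j±m)!: 3!·1!·1!·3!·2!·2! = 144
prefactor² = (2J+1)·Δ·N² = 8/7
  k=0: +1/(0!·2!·1!·1!·1!·1!) = 1/2
  k=1: −1/(1!·1!·0!·0!·2!·2!) = -1/4
Σ = 1/4  ⇒  CG² = 8/7·1/4² = 1/14
CG = +√(1/14) = +0.267261

+√(1/14) ≈ +0.267261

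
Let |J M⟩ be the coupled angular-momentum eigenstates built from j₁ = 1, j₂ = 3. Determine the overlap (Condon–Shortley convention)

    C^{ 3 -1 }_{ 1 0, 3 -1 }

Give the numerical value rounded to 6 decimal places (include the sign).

+0.288675

√[7·1!1!5!/8! · 1!1!2!4!2!4!] = √(48)
  +(−1)^0/∏(0,1,1,2,0,3)! = 1/12  (running 1/12)
  +(−1)^1/∏(1,0,0,1,1,4)! = -1/24  (running 1/24)
⟨..|..⟩ = √(48)·(1/24) = +0.288675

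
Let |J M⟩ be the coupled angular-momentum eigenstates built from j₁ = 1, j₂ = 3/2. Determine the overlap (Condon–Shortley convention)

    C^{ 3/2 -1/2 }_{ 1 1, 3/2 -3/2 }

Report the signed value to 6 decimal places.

+√(2/5) ≈ +0.632456

j₁+j₂−J=1  J+j₁−j₂=1  J−j₁+j₂=2  j₁+j₂+J+1=5
(j₁±m₁, j₂±m₂, J±M) = (2,0,0,3,1,2)
P² = 8/5
sum k=0..0:
  [0] +1/2 = 1/2
S = 1/2
C² = P²·S² = 2/5 ; C = +0.632456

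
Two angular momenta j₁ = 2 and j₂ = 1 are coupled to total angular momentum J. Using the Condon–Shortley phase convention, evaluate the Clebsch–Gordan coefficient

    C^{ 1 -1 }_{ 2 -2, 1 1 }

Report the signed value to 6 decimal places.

+0.774597  (= +√(3/5))

√[3·2!2!0!/5! · 0!4!2!0!0!2!] = √(48/5)
  +(−1)^2/∏(2,0,2,0,0,0)! = 1/4  (running 1/4)
⟨..|..⟩ = √(48/5)·(1/4) = +0.774597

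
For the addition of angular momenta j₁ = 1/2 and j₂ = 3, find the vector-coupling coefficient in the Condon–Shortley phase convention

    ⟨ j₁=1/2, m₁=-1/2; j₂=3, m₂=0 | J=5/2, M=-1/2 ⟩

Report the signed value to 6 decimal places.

j₁+j₂−J=1  J+j₁−j₂=0  J−j₁+j₂=5  j₁+j₂+J+1=7
(j₁±m₁, j₂±m₂, J±M) = (0,1,3,3,2,3)
P² = 432/7
sum k=1..1:
  [1] −1/12 = -1/12
S = -1/12
C² = P²·S² = 3/7 ; C = -0.654654

−√(3/7) ≈ -0.654654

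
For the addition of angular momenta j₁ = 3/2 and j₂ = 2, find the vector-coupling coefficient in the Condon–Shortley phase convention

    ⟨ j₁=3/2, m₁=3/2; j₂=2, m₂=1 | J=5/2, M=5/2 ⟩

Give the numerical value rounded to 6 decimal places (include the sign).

+√(3/7) = +0.654654

√[6·1!2!3!/7! · 3!0!3!1!5!0!] = √(432/7)
  +(−1)^0/∏(0,1,0,3,2,0)! = 1/12  (running 1/12)
⟨..|..⟩ = √(432/7)·(1/12) = +0.654654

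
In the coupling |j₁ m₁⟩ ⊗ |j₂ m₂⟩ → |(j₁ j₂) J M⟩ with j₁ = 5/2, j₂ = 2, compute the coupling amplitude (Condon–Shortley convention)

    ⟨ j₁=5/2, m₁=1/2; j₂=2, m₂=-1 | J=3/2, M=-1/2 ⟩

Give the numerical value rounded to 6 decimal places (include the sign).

triangle: 3!·2!·1!/7! = 12/5040
(j±m)!: 3!·2!·1!·3!·1!·2! = 144
prefactor² = (2J+1)·Δ·N² = 48/35
  k=0: +1/(0!·3!·2!·1!·0!·0!) = 1/12
  k=1: −1/(1!·2!·1!·0!·1!·1!) = -1/2
Σ = -5/12  ⇒  CG² = 48/35·(-5/12)² = 5/21
CG = −√(5/21) = -0.487950

-0.487950  (= −√(5/21))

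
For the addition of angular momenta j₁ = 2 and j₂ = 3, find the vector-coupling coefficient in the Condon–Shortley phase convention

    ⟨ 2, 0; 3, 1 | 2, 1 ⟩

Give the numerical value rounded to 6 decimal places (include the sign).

√[5·3!1!3!/8! · 2!2!4!2!3!1!] = √(36/7)
  +(−1)^1/∏(1,2,1,3,0,0)! = -1/12  (running -1/12)
  +(−1)^2/∏(2,1,0,2,1,1)! = 1/4  (running 1/6)
⟨..|..⟩ = √(36/7)·(1/6) = +0.377964

+0.377964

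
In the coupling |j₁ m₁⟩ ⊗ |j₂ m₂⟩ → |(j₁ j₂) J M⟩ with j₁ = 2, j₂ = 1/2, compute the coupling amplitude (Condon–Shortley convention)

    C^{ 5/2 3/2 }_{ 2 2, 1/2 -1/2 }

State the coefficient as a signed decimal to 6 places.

+√(1/5) ≈ +0.447214

j₁+j₂−J=0  J+j₁−j₂=4  J−j₁+j₂=1  j₁+j₂+J+1=6
(j₁±m₁, j₂±m₂, J±M) = (4,0,0,1,4,1)
P² = 576/5
sum k=0..0:
  [0] +1/24 = 1/24
S = 1/24
C² = P²·S² = 1/5 ; C = +0.447214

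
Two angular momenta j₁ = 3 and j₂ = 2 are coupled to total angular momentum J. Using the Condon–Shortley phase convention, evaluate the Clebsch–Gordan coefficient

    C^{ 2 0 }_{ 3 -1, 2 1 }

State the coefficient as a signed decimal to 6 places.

√[5·3!3!1!/8! · 2!4!3!1!2!2!] = √(36/7)
  +(−1)^2/∏(2,1,2,1,1,0)! = 1/4  (running 1/4)
  +(−1)^3/∏(3,0,1,0,2,1)! = -1/12  (running 1/6)
⟨..|..⟩ = √(36/7)·(1/6) = +0.377964

+0.377964  (= +√(1/7))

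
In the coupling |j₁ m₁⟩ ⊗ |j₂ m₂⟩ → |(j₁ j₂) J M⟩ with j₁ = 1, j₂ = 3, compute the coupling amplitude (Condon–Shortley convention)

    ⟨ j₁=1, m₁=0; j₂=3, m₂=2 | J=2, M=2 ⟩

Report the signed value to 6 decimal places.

−√(5/21) ≈ -0.487950

√[5·2!0!4!/7! · 1!1!5!1!4!0!] = √(960/7)
  +(−1)^1/∏(1,1,0,4,0,0)! = -1/24  (running -1/24)
⟨..|..⟩ = √(960/7)·(-1/24) = -0.487950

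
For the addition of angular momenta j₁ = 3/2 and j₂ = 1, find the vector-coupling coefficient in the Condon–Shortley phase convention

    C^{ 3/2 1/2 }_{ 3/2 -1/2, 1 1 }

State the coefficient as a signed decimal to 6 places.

√[4·1!2!1!/5! · 1!2!2!0!2!1!] = √(8/15)
  +(−1)^1/∏(1,0,1,1,1,0)! = -1  (running -1)
⟨..|..⟩ = √(8/15)·(-1) = -0.730297

-0.730297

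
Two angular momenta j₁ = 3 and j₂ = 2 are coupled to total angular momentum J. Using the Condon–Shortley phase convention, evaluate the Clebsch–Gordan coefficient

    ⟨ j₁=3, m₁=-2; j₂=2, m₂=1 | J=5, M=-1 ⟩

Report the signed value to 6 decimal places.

j₁+j₂−J=0  J+j₁−j₂=6  J−j₁+j₂=4  j₁+j₂+J+1=11
(j₁±m₁, j₂±m₂, J±M) = (1,5,3,1,4,6)
P² = 414720/7
sum k=0..0:
  [0] +1/720 = 1/720
S = 1/720
C² = P²·S² = 4/35 ; C = +0.338062

+0.338062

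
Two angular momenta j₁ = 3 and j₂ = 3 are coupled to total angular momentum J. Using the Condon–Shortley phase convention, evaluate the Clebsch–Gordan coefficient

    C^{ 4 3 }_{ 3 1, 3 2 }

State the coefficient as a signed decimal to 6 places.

-0.301511  (= −√(1/11))

j₁+j₂−J=2  J+j₁−j₂=4  J−j₁+j₂=4  j₁+j₂+J+1=11
(j₁±m₁, j₂±m₂, J±M) = (4,2,5,1,7,1)
P² = 82944/11
sum k=1..2:
  [1] −1/144 = -1/144
  [2] +1/288 = 1/288
S = -1/288
C² = P²·S² = 1/11 ; C = -0.301511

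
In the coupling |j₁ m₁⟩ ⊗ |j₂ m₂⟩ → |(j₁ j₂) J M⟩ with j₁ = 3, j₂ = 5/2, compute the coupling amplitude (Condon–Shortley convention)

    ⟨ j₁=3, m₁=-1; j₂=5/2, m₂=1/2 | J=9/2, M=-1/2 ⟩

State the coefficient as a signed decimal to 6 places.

j₁+j₂−J=1  J+j₁−j₂=5  J−j₁+j₂=4  j₁+j₂+J+1=11
(j₁±m₁, j₂±m₂, J±M) = (2,4,3,2,4,5)
P² = 92160/77
sum k=0..1:
  [0] +1/144 = 1/144
  [1] −1/48 = -1/48
S = -1/72
C² = P²·S² = 160/693 ; C = -0.480500

−√(160/693) = -0.480500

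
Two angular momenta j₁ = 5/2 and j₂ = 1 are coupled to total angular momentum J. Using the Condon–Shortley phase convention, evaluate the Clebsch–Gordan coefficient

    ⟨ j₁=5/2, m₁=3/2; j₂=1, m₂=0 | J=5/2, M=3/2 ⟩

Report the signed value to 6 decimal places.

triangle: 1!·4!·1!/7! = 24/5040
(j±m)!: 4!·1!·1!·1!·4!·1! = 576
prefactor² = (2J+1)·Δ·N² = 576/35
  k=0: +1/(0!·1!·1!·1!·3!·0!) = 1/6
  k=1: −1/(1!·0!·0!·0!·4!·1!) = -1/24
Σ = 1/8  ⇒  CG² = 576/35·1/8² = 9/35
CG = +√(9/35) = +0.507093

+0.507093  (= +√(9/35))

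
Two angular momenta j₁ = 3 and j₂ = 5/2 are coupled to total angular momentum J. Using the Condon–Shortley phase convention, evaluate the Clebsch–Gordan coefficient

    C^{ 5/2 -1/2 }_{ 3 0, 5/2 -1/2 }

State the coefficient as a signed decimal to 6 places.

triangle: 3!*3!*2!/9! = 72/362880
(j±m)!: 3!*3!*2!*3!*2!*3! = 5184
prefactor² = (2J+1)*Δ*N² = 216/35
  k=0: +1/(0!*3!*3!*2!*0!*0!) = 1/72
  k=1: −1/(1!*2!*2!*1!*1!*1!) = -1/4
  k=2: +1/(2!*1!*1!*0!*2!*2!) = 1/8
Σ = -1/9  ⇒  CG² = 216/35*(-1/9)² = 8/105
CG = −√(8/105) = -0.276026

-0.276026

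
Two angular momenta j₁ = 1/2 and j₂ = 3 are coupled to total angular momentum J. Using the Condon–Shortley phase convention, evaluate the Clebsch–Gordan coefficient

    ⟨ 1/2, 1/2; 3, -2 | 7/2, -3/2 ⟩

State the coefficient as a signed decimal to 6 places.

j₁+j₂−J=0  J+j₁−j₂=1  J−j₁+j₂=6  j₁+j₂+J+1=8
(j₁±m₁, j₂±m₂, J±M) = (1,0,1,5,2,5)
P² = 28800/7
sum k=0..0:
  [0] +1/120 = 1/120
S = 1/120
C² = P²·S² = 2/7 ; C = +0.534522

+0.534522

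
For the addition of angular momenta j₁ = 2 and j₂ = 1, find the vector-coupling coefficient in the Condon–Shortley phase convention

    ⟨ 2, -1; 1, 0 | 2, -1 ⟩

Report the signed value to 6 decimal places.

-0.408248

√[5·1!3!1!/6! · 1!3!1!1!1!3!] = √(3/2)
  +(−1)^0/∏(0,1,3,1,0,0)! = 1/6  (running 1/6)
  +(−1)^1/∏(1,0,2,0,1,1)! = -1/2  (running -1/3)
⟨..|..⟩ = √(3/2)·(-1/3) = -0.408248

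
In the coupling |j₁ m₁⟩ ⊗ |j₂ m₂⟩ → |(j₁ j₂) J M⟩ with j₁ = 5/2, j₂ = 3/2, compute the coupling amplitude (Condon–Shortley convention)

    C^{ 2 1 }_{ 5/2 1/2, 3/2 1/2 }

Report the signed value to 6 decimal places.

−√(25/84) = -0.545545

j₁+j₂−J=2  J+j₁−j₂=3  J−j₁+j₂=1  j₁+j₂+J+1=7
(j₁±m₁, j₂±m₂, J±M) = (3,2,2,1,3,1)
P² = 12/7
sum k=1..2:
  [1] −1/2 = -1/2
  [2] +1/12 = 1/12
S = -5/12
C² = P²·S² = 25/84 ; C = -0.545545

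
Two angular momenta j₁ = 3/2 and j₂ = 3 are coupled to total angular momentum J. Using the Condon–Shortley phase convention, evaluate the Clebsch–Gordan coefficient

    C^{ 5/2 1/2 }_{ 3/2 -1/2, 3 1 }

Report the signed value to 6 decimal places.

j₁+j₂−J=2  J+j₁−j₂=1  J−j₁+j₂=4  j₁+j₂+J+1=8
(j₁±m₁, j₂±m₂, J±M) = (1,2,4,2,3,2)
P² = 288/35
sum k=1..2:
  [1] −1/6 = -1/6
  [2] +1/8 = 1/8
S = -1/24
C² = P²·S² = 1/70 ; C = -0.119523

−√(1/70) ≈ -0.119523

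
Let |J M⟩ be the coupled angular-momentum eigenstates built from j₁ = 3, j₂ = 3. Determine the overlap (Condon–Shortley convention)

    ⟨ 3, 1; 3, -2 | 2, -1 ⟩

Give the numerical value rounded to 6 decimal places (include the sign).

√[5·4!2!2!/9! · 4!2!1!5!1!3!] = √(320/7)
  +(−1)^0/∏(0,4,2,1,0,1)! = 1/48  (running 1/48)
  +(−1)^1/∏(1,3,1,0,1,2)! = -1/12  (running -1/16)
⟨..|..⟩ = √(320/7)·(-1/16) = -0.422577

-0.422577  (= −√(5/28))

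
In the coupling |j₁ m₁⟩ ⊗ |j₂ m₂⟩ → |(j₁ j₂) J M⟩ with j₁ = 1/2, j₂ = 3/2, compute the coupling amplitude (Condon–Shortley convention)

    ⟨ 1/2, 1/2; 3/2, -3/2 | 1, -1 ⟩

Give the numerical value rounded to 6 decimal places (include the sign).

+√(3/4) = +0.866025

√[3·1!0!2!/4! · 1!0!0!3!0!2!] = √(3)
  +(−1)^0/∏(0,1,0,0,0,2)! = 1/2  (running 1/2)
⟨..|..⟩ = √(3)·(1/2) = +0.866025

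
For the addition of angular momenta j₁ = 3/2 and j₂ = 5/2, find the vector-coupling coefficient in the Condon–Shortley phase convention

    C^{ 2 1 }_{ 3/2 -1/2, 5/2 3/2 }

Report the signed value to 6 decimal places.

√[5·2!1!3!/7! · 1!2!4!1!3!1!] = √(24/7)
  +(−1)^1/∏(1,1,1,3,0,0)! = -1/6  (running -1/6)
  +(−1)^2/∏(2,0,0,2,1,1)! = 1/4  (running 1/12)
⟨..|..⟩ = √(24/7)·(1/12) = +0.154303

+0.154303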